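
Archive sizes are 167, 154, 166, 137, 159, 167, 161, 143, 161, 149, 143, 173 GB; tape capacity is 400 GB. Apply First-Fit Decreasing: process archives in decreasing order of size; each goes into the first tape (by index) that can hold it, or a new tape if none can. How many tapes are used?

6

Sorted descending: 173, 167, 167, 166, 161, 161, 159, 154, 149, 143, 143, 137.
tape 1: place 173 GB, 227 GB left
tape 1: place 167 GB, 60 GB left
tape 2: place 167 GB, 233 GB left
tape 2: place 166 GB, 67 GB left
tape 3: place 161 GB, 239 GB left
tape 3: place 161 GB, 78 GB left
tape 4: place 159 GB, 241 GB left
tape 4: place 154 GB, 87 GB left
tape 5: place 149 GB, 251 GB left
tape 5: place 143 GB, 108 GB left
tape 6: place 143 GB, 257 GB left
tape 6: place 137 GB, 120 GB left
Final tapes: [173,167] [167,166] [161,161] [159,154] [149,143] [143,137].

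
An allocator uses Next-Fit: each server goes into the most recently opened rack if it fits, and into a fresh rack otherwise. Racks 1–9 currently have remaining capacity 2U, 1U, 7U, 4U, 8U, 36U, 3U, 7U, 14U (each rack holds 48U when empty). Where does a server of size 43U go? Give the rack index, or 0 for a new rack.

0

Next-Fit only looks at rack 9, which has 14U free.
43U does not fit, so a new rack is opened.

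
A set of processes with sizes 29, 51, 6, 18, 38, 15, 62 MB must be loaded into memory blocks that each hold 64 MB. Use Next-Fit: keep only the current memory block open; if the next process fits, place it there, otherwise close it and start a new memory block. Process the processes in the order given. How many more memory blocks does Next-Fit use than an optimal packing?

Next-Fit: [29] [51,6] [18,38] [15] [62] → 5 memory blocks.
Total size 219 MB; any packing needs at least ⌈219/64⌉ = 4 memory blocks.
An optimal packing achieves that bound: [62] [51,6] [38,18] [29,15] → 4 memory blocks.
Excess: 5 − 4 = 1.

1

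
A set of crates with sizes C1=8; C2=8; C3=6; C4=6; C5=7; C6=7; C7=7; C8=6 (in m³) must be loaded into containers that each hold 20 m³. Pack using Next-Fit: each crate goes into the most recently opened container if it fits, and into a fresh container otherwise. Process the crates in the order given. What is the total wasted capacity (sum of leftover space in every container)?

5

container 1: place C1 (8 m³), 12 m³ left
container 1: place C2 (8 m³), 4 m³ left
container 2: place C3 (6 m³), 14 m³ left
container 2: place C4 (6 m³), 8 m³ left
container 2: place C5 (7 m³), 1 m³ left
container 3: place C6 (7 m³), 13 m³ left
container 3: place C7 (7 m³), 6 m³ left
container 3: place C8 (6 m³), 0 m³ left
3 containers × 20 m³ = 60 m³; used 55 m³; unused 5 m³.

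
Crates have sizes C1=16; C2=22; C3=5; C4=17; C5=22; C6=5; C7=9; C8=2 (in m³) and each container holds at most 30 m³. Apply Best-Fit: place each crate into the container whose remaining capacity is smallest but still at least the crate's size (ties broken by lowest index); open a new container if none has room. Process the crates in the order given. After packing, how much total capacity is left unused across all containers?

22

C1 (16 m³) → container 1 (remaining 14 m³)
C2 (22 m³) → container 2 (remaining 8 m³)
C3 (5 m³) → container 2 (remaining 3 m³)
C4 (17 m³) → container 3 (remaining 13 m³)
C5 (22 m³) → container 4 (remaining 8 m³)
C6 (5 m³) → container 4 (remaining 3 m³)
C7 (9 m³) → container 3 (remaining 4 m³)
C8 (2 m³) → container 2 (remaining 1 m³)
4 containers × 30 m³ = 120 m³; used 98 m³; unused 22 m³.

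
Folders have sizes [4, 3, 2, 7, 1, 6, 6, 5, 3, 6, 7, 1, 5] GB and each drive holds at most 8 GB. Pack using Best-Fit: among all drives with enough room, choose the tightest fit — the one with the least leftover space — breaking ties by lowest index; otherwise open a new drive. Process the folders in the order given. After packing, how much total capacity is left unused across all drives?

drive 1: place 4 GB, 4 GB left
drive 1: place 3 GB, 1 GB left
drive 2: place 2 GB, 6 GB left
drive 3: place 7 GB, 1 GB left
drive 1: place 1 GB, 0 GB left
drive 2: place 6 GB, 0 GB left
drive 4: place 6 GB, 2 GB left
drive 5: place 5 GB, 3 GB left
drive 5: place 3 GB, 0 GB left
drive 6: place 6 GB, 2 GB left
drive 7: place 7 GB, 1 GB left
drive 3: place 1 GB, 0 GB left
drive 8: place 5 GB, 3 GB left
8 drives × 8 GB = 64 GB; used 56 GB; unused 8 GB.

8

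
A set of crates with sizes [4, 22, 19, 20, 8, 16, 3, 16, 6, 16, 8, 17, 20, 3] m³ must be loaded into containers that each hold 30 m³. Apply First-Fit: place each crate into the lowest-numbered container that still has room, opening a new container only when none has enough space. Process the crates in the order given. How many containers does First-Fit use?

8 containers

container 1: place 4 m³, 26 m³ left
container 1: place 22 m³, 4 m³ left
container 2: place 19 m³, 11 m³ left
container 3: place 20 m³, 10 m³ left
container 2: place 8 m³, 3 m³ left
container 4: place 16 m³, 14 m³ left
container 1: place 3 m³, 1 m³ left
container 5: place 16 m³, 14 m³ left
container 3: place 6 m³, 4 m³ left
container 6: place 16 m³, 14 m³ left
container 4: place 8 m³, 6 m³ left
container 7: place 17 m³, 13 m³ left
container 8: place 20 m³, 10 m³ left
container 2: place 3 m³, 0 m³ left
Final containers: [4,22,3] [19,8,3] [20,6] [16,8] [16] [16] [17] [20].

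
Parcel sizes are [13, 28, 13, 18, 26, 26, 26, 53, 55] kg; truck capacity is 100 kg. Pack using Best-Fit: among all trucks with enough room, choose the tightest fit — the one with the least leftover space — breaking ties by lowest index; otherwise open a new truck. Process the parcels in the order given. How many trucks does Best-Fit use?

13 kg → truck 1 (remaining 87 kg)
28 kg → truck 1 (remaining 59 kg)
13 kg → truck 1 (remaining 46 kg)
18 kg → truck 1 (remaining 28 kg)
26 kg → truck 1 (remaining 2 kg)
26 kg → truck 2 (remaining 74 kg)
26 kg → truck 2 (remaining 48 kg)
53 kg → truck 3 (remaining 47 kg)
55 kg → truck 4 (remaining 45 kg)
Final trucks: [13,28,13,18,26] [26,26] [53] [55].

4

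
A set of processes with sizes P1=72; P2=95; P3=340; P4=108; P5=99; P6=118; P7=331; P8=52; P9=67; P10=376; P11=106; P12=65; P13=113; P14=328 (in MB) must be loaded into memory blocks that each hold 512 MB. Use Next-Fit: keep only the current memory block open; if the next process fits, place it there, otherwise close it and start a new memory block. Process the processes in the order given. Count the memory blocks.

memory block 1: place P1 (72 MB), 440 MB left
memory block 1: place P2 (95 MB), 345 MB left
memory block 1: place P3 (340 MB), 5 MB left
memory block 2: place P4 (108 MB), 404 MB left
memory block 2: place P5 (99 MB), 305 MB left
memory block 2: place P6 (118 MB), 187 MB left
memory block 3: place P7 (331 MB), 181 MB left
memory block 3: place P8 (52 MB), 129 MB left
memory block 3: place P9 (67 MB), 62 MB left
memory block 4: place P10 (376 MB), 136 MB left
memory block 4: place P11 (106 MB), 30 MB left
memory block 5: place P12 (65 MB), 447 MB left
memory block 5: place P13 (113 MB), 334 MB left
memory block 5: place P14 (328 MB), 6 MB left

5 memory blocks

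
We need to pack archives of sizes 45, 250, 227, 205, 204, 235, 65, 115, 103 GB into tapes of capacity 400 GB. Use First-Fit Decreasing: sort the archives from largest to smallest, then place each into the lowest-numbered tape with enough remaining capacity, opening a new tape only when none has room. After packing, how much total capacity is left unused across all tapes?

551

Sorted descending: 250, 235, 227, 205, 204, 115, 103, 65, 45.
250 GB → tape 1 (remaining 150 GB)
235 GB → tape 2 (remaining 165 GB)
227 GB → tape 3 (remaining 173 GB)
205 GB → tape 4 (remaining 195 GB)
204 GB → tape 5 (remaining 196 GB)
115 GB → tape 1 (remaining 35 GB)
103 GB → tape 2 (remaining 62 GB)
65 GB → tape 3 (remaining 108 GB)
45 GB → tape 2 (remaining 17 GB)
5 tapes × 400 GB = 2000 GB; used 1449 GB; unused 551 GB.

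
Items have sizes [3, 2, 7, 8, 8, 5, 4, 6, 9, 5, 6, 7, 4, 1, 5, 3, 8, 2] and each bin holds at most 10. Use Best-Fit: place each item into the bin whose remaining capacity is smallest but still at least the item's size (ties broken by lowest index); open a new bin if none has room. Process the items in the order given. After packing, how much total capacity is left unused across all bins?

3 → bin 1 (remaining 7)
2 → bin 1 (remaining 5)
7 → bin 2 (remaining 3)
8 → bin 3 (remaining 2)
8 → bin 4 (remaining 2)
5 → bin 1 (remaining 0)
4 → bin 5 (remaining 6)
6 → bin 5 (remaining 0)
9 → bin 6 (remaining 1)
5 → bin 7 (remaining 5)
6 → bin 8 (remaining 4)
7 → bin 9 (remaining 3)
4 → bin 8 (remaining 0)
1 → bin 6 (remaining 0)
5 → bin 7 (remaining 0)
3 → bin 2 (remaining 0)
8 → bin 10 (remaining 2)
2 → bin 3 (remaining 0)
10 bins × 10 = 100; used 93; unused 7.

7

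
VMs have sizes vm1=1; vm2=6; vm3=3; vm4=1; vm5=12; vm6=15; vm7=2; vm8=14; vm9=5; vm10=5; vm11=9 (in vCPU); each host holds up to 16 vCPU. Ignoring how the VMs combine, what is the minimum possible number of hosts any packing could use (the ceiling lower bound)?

Total size = 1 + 6 + 3 + 1 + 12 + 15 + 2 + 14 + 5 + 5 + 9 = 73 vCPU.
⌈73 / 16⌉ = 5.

5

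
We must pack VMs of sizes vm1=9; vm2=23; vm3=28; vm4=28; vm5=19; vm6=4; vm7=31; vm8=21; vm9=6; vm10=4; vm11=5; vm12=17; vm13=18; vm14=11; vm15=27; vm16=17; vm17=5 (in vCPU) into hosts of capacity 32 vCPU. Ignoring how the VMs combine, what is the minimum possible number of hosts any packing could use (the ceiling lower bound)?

9

Total size = 9 + 23 + 28 + 28 + 19 + 4 + 31 + 21 + 6 + 4 + 5 + 17 + 18 + 11 + 27 + 17 + 5 = 273 vCPU.
⌈273 / 32⌉ = 9.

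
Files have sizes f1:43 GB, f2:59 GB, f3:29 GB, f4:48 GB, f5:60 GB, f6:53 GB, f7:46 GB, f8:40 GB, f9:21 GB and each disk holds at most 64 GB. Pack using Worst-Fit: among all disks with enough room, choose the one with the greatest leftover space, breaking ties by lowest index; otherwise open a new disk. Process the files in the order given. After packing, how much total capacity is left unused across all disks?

f1 (43 GB) → disk 1 (remaining 21 GB)
f2 (59 GB) → disk 2 (remaining 5 GB)
f3 (29 GB) → disk 3 (remaining 35 GB)
f4 (48 GB) → disk 4 (remaining 16 GB)
f5 (60 GB) → disk 5 (remaining 4 GB)
f6 (53 GB) → disk 6 (remaining 11 GB)
f7 (46 GB) → disk 7 (remaining 18 GB)
f8 (40 GB) → disk 8 (remaining 24 GB)
f9 (21 GB) → disk 3 (remaining 14 GB)
8 disks × 64 GB = 512 GB; used 399 GB; unused 113 GB.

113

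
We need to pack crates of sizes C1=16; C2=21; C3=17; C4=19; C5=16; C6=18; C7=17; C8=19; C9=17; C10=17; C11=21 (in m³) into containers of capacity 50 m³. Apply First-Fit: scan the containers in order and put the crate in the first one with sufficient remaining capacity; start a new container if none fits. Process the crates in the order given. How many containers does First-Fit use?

container 1: place C1 (16 m³), 34 m³ left
container 1: place C2 (21 m³), 13 m³ left
container 2: place C3 (17 m³), 33 m³ left
container 2: place C4 (19 m³), 14 m³ left
container 3: place C5 (16 m³), 34 m³ left
container 3: place C6 (18 m³), 16 m³ left
container 4: place C7 (17 m³), 33 m³ left
container 4: place C8 (19 m³), 14 m³ left
container 5: place C9 (17 m³), 33 m³ left
container 5: place C10 (17 m³), 16 m³ left
container 6: place C11 (21 m³), 29 m³ left

6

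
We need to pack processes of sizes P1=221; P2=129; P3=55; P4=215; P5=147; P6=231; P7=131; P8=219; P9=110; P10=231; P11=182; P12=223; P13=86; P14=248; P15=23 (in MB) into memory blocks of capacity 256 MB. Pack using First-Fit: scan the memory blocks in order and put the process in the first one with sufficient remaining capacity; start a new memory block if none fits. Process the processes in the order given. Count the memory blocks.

11

memory block 1: place P1 (221 MB), 35 MB left
memory block 2: place P2 (129 MB), 127 MB left
memory block 2: place P3 (55 MB), 72 MB left
memory block 3: place P4 (215 MB), 41 MB left
memory block 4: place P5 (147 MB), 109 MB left
memory block 5: place P6 (231 MB), 25 MB left
memory block 6: place P7 (131 MB), 125 MB left
memory block 7: place P8 (219 MB), 37 MB left
memory block 6: place P9 (110 MB), 15 MB left
memory block 8: place P10 (231 MB), 25 MB left
memory block 9: place P11 (182 MB), 74 MB left
memory block 10: place P12 (223 MB), 33 MB left
memory block 4: place P13 (86 MB), 23 MB left
memory block 11: place P14 (248 MB), 8 MB left
memory block 1: place P15 (23 MB), 12 MB left
Final memory blocks: [221,23] [129,55] [215] [147,86] [231] [131,110] [219] [231] [182] [223] [248].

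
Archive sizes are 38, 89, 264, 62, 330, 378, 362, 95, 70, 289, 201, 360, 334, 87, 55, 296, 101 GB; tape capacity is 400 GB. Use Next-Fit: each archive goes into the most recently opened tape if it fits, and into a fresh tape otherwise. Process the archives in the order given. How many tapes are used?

11

tape 1: place 38 GB, 362 GB left
tape 1: place 89 GB, 273 GB left
tape 1: place 264 GB, 9 GB left
tape 2: place 62 GB, 338 GB left
tape 2: place 330 GB, 8 GB left
tape 3: place 378 GB, 22 GB left
tape 4: place 362 GB, 38 GB left
tape 5: place 95 GB, 305 GB left
tape 5: place 70 GB, 235 GB left
tape 6: place 289 GB, 111 GB left
tape 7: place 201 GB, 199 GB left
tape 8: place 360 GB, 40 GB left
tape 9: place 334 GB, 66 GB left
tape 10: place 87 GB, 313 GB left
tape 10: place 55 GB, 258 GB left
tape 11: place 296 GB, 104 GB left
tape 11: place 101 GB, 3 GB left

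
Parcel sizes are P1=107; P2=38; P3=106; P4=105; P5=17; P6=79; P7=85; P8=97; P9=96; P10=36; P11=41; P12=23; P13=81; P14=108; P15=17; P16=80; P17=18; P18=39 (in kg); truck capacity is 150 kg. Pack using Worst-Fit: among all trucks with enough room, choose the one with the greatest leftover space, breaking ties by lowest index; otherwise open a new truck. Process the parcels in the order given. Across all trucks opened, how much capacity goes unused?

P1 (107 kg) → truck 1 (remaining 43 kg)
P2 (38 kg) → truck 1 (remaining 5 kg)
P3 (106 kg) → truck 2 (remaining 44 kg)
P4 (105 kg) → truck 3 (remaining 45 kg)
P5 (17 kg) → truck 3 (remaining 28 kg)
P6 (79 kg) → truck 4 (remaining 71 kg)
P7 (85 kg) → truck 5 (remaining 65 kg)
P8 (97 kg) → truck 6 (remaining 53 kg)
P9 (96 kg) → truck 7 (remaining 54 kg)
P10 (36 kg) → truck 4 (remaining 35 kg)
P11 (41 kg) → truck 5 (remaining 24 kg)
P12 (23 kg) → truck 7 (remaining 31 kg)
P13 (81 kg) → truck 8 (remaining 69 kg)
P14 (108 kg) → truck 9 (remaining 42 kg)
P15 (17 kg) → truck 8 (remaining 52 kg)
P16 (80 kg) → truck 10 (remaining 70 kg)
P17 (18 kg) → truck 10 (remaining 52 kg)
P18 (39 kg) → truck 6 (remaining 14 kg)
10 trucks × 150 kg = 1500 kg; used 1173 kg; unused 327 kg.

327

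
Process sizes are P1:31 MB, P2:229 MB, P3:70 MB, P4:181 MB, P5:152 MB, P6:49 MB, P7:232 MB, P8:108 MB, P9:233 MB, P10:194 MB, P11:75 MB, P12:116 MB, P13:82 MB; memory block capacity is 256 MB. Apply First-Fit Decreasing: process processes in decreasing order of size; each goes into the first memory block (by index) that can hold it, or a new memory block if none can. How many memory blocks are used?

8

Sorted descending: 233, 232, 229, 194, 181, 152, 116, 108, 82, 75, 70, 49, 31.
Put 233 MB in memory block 1; 23 MB remain.
Put 232 MB in memory block 2; 24 MB remain.
Put 229 MB in memory block 3; 27 MB remain.
Put 194 MB in memory block 4; 62 MB remain.
Put 181 MB in memory block 5; 75 MB remain.
Put 152 MB in memory block 6; 104 MB remain.
Put 116 MB in memory block 7; 140 MB remain.
Put 108 MB in memory block 7; 32 MB remain.
Put 82 MB in memory block 6; 22 MB remain.
Put 75 MB in memory block 5; 0 MB remain.
Put 70 MB in memory block 8; 186 MB remain.
Put 49 MB in memory block 4; 13 MB remain.
Put 31 MB in memory block 7; 1 MB remain.
Final memory blocks: [233] [232] [229] [194,49] [181,75] [152,82] [116,108,31] [70].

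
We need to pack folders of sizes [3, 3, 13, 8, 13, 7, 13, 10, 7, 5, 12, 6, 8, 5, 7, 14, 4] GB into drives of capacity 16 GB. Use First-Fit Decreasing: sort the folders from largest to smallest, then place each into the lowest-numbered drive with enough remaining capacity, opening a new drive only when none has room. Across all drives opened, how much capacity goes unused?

22

Sorted descending: 14, 13, 13, 13, 12, 10, 8, 8, 7, 7, 7, 6, 5, 5, 4, 3, 3.
drive 1: place 14 GB, 2 GB left
drive 2: place 13 GB, 3 GB left
drive 3: place 13 GB, 3 GB left
drive 4: place 13 GB, 3 GB left
drive 5: place 12 GB, 4 GB left
drive 6: place 10 GB, 6 GB left
drive 7: place 8 GB, 8 GB left
drive 7: place 8 GB, 0 GB left
drive 8: place 7 GB, 9 GB left
drive 8: place 7 GB, 2 GB left
drive 9: place 7 GB, 9 GB left
drive 6: place 6 GB, 0 GB left
drive 9: place 5 GB, 4 GB left
drive 10: place 5 GB, 11 GB left
drive 5: place 4 GB, 0 GB left
drive 2: place 3 GB, 0 GB left
drive 3: place 3 GB, 0 GB left
10 drives × 16 GB = 160 GB; used 138 GB; unused 22 GB.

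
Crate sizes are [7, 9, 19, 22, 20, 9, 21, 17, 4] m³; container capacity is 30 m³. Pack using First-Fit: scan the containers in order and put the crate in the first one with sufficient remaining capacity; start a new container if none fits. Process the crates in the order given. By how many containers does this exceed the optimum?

First-Fit: [7,9,9,4] [19] [22] [20] [21] [17] → 6 containers.
Total size 128 m³; any packing needs at least ⌈128/30⌉ = 5 containers.
An optimal packing achieves that bound: [22,7] [21,9] [20,9] [19,4] [17] → 5 containers.
Excess: 6 − 5 = 1.

1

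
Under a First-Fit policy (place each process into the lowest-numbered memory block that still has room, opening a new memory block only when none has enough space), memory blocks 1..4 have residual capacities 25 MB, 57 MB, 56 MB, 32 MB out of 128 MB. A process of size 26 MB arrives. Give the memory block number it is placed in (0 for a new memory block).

Memory blocks with room: memory block 2 (57 MB), memory block 3 (56 MB), memory block 4 (32 MB).
The first with room is memory block 2.

2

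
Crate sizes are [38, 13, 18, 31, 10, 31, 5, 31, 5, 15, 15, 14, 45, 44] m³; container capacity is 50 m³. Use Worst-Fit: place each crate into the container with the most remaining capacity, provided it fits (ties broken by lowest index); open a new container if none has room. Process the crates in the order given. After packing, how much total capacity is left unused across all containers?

container 1: place 38 m³, 12 m³ left
container 2: place 13 m³, 37 m³ left
container 2: place 18 m³, 19 m³ left
container 3: place 31 m³, 19 m³ left
container 2: place 10 m³, 9 m³ left
container 4: place 31 m³, 19 m³ left
container 3: place 5 m³, 14 m³ left
container 5: place 31 m³, 19 m³ left
container 4: place 5 m³, 14 m³ left
container 5: place 15 m³, 4 m³ left
container 6: place 15 m³, 35 m³ left
container 6: place 14 m³, 21 m³ left
container 7: place 45 m³, 5 m³ left
container 8: place 44 m³, 6 m³ left
8 containers × 50 m³ = 400 m³; used 315 m³; unused 85 m³.

85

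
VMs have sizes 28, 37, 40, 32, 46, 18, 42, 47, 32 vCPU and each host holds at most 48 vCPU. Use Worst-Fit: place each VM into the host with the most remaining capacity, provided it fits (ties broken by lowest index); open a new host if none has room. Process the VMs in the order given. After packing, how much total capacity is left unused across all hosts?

62

28 vCPU → host 1 (remaining 20 vCPU)
37 vCPU → host 2 (remaining 11 vCPU)
40 vCPU → host 3 (remaining 8 vCPU)
32 vCPU → host 4 (remaining 16 vCPU)
46 vCPU → host 5 (remaining 2 vCPU)
18 vCPU → host 1 (remaining 2 vCPU)
42 vCPU → host 6 (remaining 6 vCPU)
47 vCPU → host 7 (remaining 1 vCPU)
32 vCPU → host 8 (remaining 16 vCPU)
8 hosts × 48 vCPU = 384 vCPU; used 322 vCPU; unused 62 vCPU.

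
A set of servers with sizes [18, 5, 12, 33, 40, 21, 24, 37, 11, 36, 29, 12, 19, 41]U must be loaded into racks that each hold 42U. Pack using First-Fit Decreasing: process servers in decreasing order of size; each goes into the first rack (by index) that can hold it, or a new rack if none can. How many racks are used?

9 racks

Sorted descending: 41, 40, 37, 36, 33, 29, 24, 21, 19, 18, 12, 12, 11, 5.
rack 1: place 41U, 1U left
rack 2: place 40U, 2U left
rack 3: place 37U, 5U left
rack 4: place 36U, 6U left
rack 5: place 33U, 9U left
rack 6: place 29U, 13U left
rack 7: place 24U, 18U left
rack 8: place 21U, 21U left
rack 8: place 19U, 2U left
rack 7: place 18U, 0U left
rack 6: place 12U, 1U left
rack 9: place 12U, 30U left
rack 9: place 11U, 19U left
rack 3: place 5U, 0U left
Final racks: [41] [40] [37,5] [36] [33] [29,12] [24,18] [21,19] [12,11].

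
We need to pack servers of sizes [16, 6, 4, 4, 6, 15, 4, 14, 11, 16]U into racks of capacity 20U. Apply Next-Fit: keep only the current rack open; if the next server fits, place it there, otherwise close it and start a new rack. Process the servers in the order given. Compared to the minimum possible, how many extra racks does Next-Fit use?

Next-Fit: [16] [6,4,4,6] [15,4] [14] [11] [16] → 6 racks.
Total size 96U; any packing needs at least ⌈96/20⌉ = 5 racks.
An optimal packing achieves that bound: [16,4] [16,4] [15,4] [14,6] [11,6] → 5 racks.
Excess: 6 − 5 = 1.

1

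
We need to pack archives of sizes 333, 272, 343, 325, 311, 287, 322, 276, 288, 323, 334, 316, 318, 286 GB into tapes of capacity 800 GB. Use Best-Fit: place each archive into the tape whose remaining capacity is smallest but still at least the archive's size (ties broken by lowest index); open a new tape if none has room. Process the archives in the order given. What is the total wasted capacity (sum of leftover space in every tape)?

Put 333 GB in tape 1; 467 GB remain.
Put 272 GB in tape 1; 195 GB remain.
Put 343 GB in tape 2; 457 GB remain.
Put 325 GB in tape 2; 132 GB remain.
Put 311 GB in tape 3; 489 GB remain.
Put 287 GB in tape 3; 202 GB remain.
Put 322 GB in tape 4; 478 GB remain.
Put 276 GB in tape 4; 202 GB remain.
Put 288 GB in tape 5; 512 GB remain.
Put 323 GB in tape 5; 189 GB remain.
Put 334 GB in tape 6; 466 GB remain.
Put 316 GB in tape 6; 150 GB remain.
Put 318 GB in tape 7; 482 GB remain.
Put 286 GB in tape 7; 196 GB remain.
7 tapes × 800 GB = 5600 GB; used 4334 GB; unused 1266 GB.

1266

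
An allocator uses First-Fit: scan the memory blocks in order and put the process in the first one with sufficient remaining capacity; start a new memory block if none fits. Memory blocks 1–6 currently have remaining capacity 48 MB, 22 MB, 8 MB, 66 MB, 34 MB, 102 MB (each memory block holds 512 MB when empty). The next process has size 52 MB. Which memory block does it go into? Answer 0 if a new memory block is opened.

4

Memory blocks with room: memory block 4 (66 MB), memory block 6 (102 MB).
The first with room is memory block 4.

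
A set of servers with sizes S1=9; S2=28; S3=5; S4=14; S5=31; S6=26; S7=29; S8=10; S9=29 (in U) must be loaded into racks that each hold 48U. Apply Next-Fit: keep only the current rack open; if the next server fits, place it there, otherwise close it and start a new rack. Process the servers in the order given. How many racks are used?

S1 (9U) → rack 1 (remaining 39U)
S2 (28U) → rack 1 (remaining 11U)
S3 (5U) → rack 1 (remaining 6U)
S4 (14U) → rack 2 (remaining 34U)
S5 (31U) → rack 2 (remaining 3U)
S6 (26U) → rack 3 (remaining 22U)
S7 (29U) → rack 4 (remaining 19U)
S8 (10U) → rack 4 (remaining 9U)
S9 (29U) → rack 5 (remaining 19U)

5 racks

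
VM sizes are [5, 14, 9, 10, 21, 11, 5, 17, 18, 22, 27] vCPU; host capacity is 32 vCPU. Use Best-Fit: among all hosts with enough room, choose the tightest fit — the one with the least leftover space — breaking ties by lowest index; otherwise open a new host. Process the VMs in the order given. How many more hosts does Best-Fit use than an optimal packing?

2

Best-Fit: [5,14,9] [10,21] [11,5] [17] [18] [22] [27] → 7 hosts.
Total size 159 vCPU; any packing needs at least ⌈159/32⌉ = 5 hosts.
An optimal packing achieves that bound: [27,5] [22,10] [21,11] [18,14] [17,9,5] → 5 hosts.
Excess: 7 − 5 = 2.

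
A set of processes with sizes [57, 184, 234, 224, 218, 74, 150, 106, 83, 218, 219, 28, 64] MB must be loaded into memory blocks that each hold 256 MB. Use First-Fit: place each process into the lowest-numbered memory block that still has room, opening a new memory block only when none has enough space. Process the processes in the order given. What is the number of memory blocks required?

memory block 1: place 57 MB, 199 MB left
memory block 1: place 184 MB, 15 MB left
memory block 2: place 234 MB, 22 MB left
memory block 3: place 224 MB, 32 MB left
memory block 4: place 218 MB, 38 MB left
memory block 5: place 74 MB, 182 MB left
memory block 5: place 150 MB, 32 MB left
memory block 6: place 106 MB, 150 MB left
memory block 6: place 83 MB, 67 MB left
memory block 7: place 218 MB, 38 MB left
memory block 8: place 219 MB, 37 MB left
memory block 3: place 28 MB, 4 MB left
memory block 6: place 64 MB, 3 MB left

8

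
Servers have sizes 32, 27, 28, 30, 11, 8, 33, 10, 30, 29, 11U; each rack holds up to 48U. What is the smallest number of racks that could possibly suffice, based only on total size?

Total size = 32 + 27 + 28 + 30 + 11 + 8 + 33 + 10 + 30 + 29 + 11 = 249U.
⌈249 / 48⌉ = 6.

6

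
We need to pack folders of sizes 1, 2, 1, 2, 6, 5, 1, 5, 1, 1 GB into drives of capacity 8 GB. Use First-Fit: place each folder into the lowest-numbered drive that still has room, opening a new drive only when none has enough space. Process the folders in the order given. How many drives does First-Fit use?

drive 1: place 1 GB, 7 GB left
drive 1: place 2 GB, 5 GB left
drive 1: place 1 GB, 4 GB left
drive 1: place 2 GB, 2 GB left
drive 2: place 6 GB, 2 GB left
drive 3: place 5 GB, 3 GB left
drive 1: place 1 GB, 1 GB left
drive 4: place 5 GB, 3 GB left
drive 1: place 1 GB, 0 GB left
drive 2: place 1 GB, 1 GB left

4 drives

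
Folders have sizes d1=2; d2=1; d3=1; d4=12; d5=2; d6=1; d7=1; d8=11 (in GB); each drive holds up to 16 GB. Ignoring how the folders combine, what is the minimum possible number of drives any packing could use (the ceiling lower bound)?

Total size = 2 + 1 + 1 + 12 + 2 + 1 + 1 + 11 = 31 GB.
⌈31 / 16⌉ = 2.

2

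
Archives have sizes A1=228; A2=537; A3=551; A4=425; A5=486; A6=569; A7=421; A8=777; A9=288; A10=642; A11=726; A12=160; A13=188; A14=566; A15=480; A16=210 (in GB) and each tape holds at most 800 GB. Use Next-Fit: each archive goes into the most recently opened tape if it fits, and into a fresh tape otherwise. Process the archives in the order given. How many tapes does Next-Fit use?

Put A1 (228 GB) in tape 1; 572 GB remain.
Put A2 (537 GB) in tape 1; 35 GB remain.
Put A3 (551 GB) in tape 2; 249 GB remain.
Put A4 (425 GB) in tape 3; 375 GB remain.
Put A5 (486 GB) in tape 4; 314 GB remain.
Put A6 (569 GB) in tape 5; 231 GB remain.
Put A7 (421 GB) in tape 6; 379 GB remain.
Put A8 (777 GB) in tape 7; 23 GB remain.
Put A9 (288 GB) in tape 8; 512 GB remain.
Put A10 (642 GB) in tape 9; 158 GB remain.
Put A11 (726 GB) in tape 10; 74 GB remain.
Put A12 (160 GB) in tape 11; 640 GB remain.
Put A13 (188 GB) in tape 11; 452 GB remain.
Put A14 (566 GB) in tape 12; 234 GB remain.
Put A15 (480 GB) in tape 13; 320 GB remain.
Put A16 (210 GB) in tape 13; 110 GB remain.

13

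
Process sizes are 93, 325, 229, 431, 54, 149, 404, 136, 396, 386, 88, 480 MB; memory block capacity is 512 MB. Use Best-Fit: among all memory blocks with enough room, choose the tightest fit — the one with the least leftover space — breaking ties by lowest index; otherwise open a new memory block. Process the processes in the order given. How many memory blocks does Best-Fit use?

8

memory block 1: place 93 MB, 419 MB left
memory block 1: place 325 MB, 94 MB left
memory block 2: place 229 MB, 283 MB left
memory block 3: place 431 MB, 81 MB left
memory block 3: place 54 MB, 27 MB left
memory block 2: place 149 MB, 134 MB left
memory block 4: place 404 MB, 108 MB left
memory block 5: place 136 MB, 376 MB left
memory block 6: place 396 MB, 116 MB left
memory block 7: place 386 MB, 126 MB left
memory block 1: place 88 MB, 6 MB left
memory block 8: place 480 MB, 32 MB left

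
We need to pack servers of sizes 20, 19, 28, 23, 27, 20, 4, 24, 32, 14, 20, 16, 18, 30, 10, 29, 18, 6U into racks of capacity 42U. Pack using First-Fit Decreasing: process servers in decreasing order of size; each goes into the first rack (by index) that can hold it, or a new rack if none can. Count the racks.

Sorted descending: 32, 30, 29, 28, 27, 24, 23, 20, 20, 20, 19, 18, 18, 16, 14, 10, 6, 4.
rack 1: place 32U, 10U left
rack 2: place 30U, 12U left
rack 3: place 29U, 13U left
rack 4: place 28U, 14U left
rack 5: place 27U, 15U left
rack 6: place 24U, 18U left
rack 7: place 23U, 19U left
rack 8: place 20U, 22U left
rack 8: place 20U, 2U left
rack 9: place 20U, 22U left
rack 7: place 19U, 0U left
rack 6: place 18U, 0U left
rack 9: place 18U, 4U left
rack 10: place 16U, 26U left
rack 4: place 14U, 0U left
rack 1: place 10U, 0U left
rack 2: place 6U, 6U left
rack 2: place 4U, 2U left
Final racks: [32,10] [30,6,4] [29] [28,14] [27] [24,18] [23,19] [20,20] [20,18] [16].

10 racks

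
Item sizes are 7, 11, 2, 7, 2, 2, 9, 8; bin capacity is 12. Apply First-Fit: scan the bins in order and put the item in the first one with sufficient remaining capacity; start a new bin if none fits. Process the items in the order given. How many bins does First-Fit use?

Put 7 in bin 1; 5 remain.
Put 11 in bin 2; 1 remain.
Put 2 in bin 1; 3 remain.
Put 7 in bin 3; 5 remain.
Put 2 in bin 1; 1 remain.
Put 2 in bin 3; 3 remain.
Put 9 in bin 4; 3 remain.
Put 8 in bin 5; 4 remain.

5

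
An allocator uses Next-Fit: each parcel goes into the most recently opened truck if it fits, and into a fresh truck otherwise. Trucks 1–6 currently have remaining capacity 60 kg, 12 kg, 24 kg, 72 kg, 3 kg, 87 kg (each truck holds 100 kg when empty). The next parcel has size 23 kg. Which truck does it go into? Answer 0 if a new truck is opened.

Next-Fit only looks at truck 6, which has 87 kg free.
23 kg fits there.

6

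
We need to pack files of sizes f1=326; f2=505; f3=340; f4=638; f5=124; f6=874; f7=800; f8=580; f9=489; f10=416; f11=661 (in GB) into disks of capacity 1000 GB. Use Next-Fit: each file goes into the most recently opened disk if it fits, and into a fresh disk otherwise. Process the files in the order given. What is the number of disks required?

7

disk 1: place f1 (326 GB), 674 GB left
disk 1: place f2 (505 GB), 169 GB left
disk 2: place f3 (340 GB), 660 GB left
disk 2: place f4 (638 GB), 22 GB left
disk 3: place f5 (124 GB), 876 GB left
disk 3: place f6 (874 GB), 2 GB left
disk 4: place f7 (800 GB), 200 GB left
disk 5: place f8 (580 GB), 420 GB left
disk 6: place f9 (489 GB), 511 GB left
disk 6: place f10 (416 GB), 95 GB left
disk 7: place f11 (661 GB), 339 GB left
Final disks: [326,505] [340,638] [124,874] [800] [580] [489,416] [661].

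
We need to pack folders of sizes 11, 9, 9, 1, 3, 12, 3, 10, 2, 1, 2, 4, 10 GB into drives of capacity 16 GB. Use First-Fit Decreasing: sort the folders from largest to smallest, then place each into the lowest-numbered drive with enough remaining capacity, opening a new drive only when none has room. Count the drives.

6 drives

Sorted descending: 12, 11, 10, 10, 9, 9, 4, 3, 3, 2, 2, 1, 1.
drive 1: place 12 GB, 4 GB left
drive 2: place 11 GB, 5 GB left
drive 3: place 10 GB, 6 GB left
drive 4: place 10 GB, 6 GB left
drive 5: place 9 GB, 7 GB left
drive 6: place 9 GB, 7 GB left
drive 1: place 4 GB, 0 GB left
drive 2: place 3 GB, 2 GB left
drive 3: place 3 GB, 3 GB left
drive 2: place 2 GB, 0 GB left
drive 3: place 2 GB, 1 GB left
drive 3: place 1 GB, 0 GB left
drive 4: place 1 GB, 5 GB left
Final drives: [12,4] [11,3,2] [10,3,2,1] [10,1] [9] [9].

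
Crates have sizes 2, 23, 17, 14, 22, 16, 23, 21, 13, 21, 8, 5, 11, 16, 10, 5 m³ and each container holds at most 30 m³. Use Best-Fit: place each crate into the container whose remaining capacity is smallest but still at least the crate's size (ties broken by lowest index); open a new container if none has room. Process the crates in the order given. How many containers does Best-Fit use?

9 containers

container 1: place 2 m³, 28 m³ left
container 1: place 23 m³, 5 m³ left
container 2: place 17 m³, 13 m³ left
container 3: place 14 m³, 16 m³ left
container 4: place 22 m³, 8 m³ left
container 3: place 16 m³, 0 m³ left
container 5: place 23 m³, 7 m³ left
container 6: place 21 m³, 9 m³ left
container 2: place 13 m³, 0 m³ left
container 7: place 21 m³, 9 m³ left
container 4: place 8 m³, 0 m³ left
container 1: place 5 m³, 0 m³ left
container 8: place 11 m³, 19 m³ left
container 8: place 16 m³, 3 m³ left
container 9: place 10 m³, 20 m³ left
container 5: place 5 m³, 2 m³ left
Final containers: [2,23,5] [17,13] [14,16] [22,8] [23,5] [21] [21] [11,16] [10].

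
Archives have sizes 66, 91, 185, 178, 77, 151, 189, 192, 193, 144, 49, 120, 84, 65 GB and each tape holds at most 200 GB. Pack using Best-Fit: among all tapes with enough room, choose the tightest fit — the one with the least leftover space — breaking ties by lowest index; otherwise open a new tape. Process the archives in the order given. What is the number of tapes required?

Put 66 GB in tape 1; 134 GB remain.
Put 91 GB in tape 1; 43 GB remain.
Put 185 GB in tape 2; 15 GB remain.
Put 178 GB in tape 3; 22 GB remain.
Put 77 GB in tape 4; 123 GB remain.
Put 151 GB in tape 5; 49 GB remain.
Put 189 GB in tape 6; 11 GB remain.
Put 192 GB in tape 7; 8 GB remain.
Put 193 GB in tape 8; 7 GB remain.
Put 144 GB in tape 9; 56 GB remain.
Put 49 GB in tape 5; 0 GB remain.
Put 120 GB in tape 4; 3 GB remain.
Put 84 GB in tape 10; 116 GB remain.
Put 65 GB in tape 10; 51 GB remain.
Final tapes: [66,91] [185] [178] [77,120] [151,49] [189] [192] [193] [144] [84,65].

10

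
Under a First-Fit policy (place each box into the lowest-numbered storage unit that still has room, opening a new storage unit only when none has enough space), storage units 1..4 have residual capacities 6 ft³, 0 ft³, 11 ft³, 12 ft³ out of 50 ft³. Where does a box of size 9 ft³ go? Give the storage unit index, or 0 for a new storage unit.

Storage units with room: storage unit 3 (11 ft³), storage unit 4 (12 ft³).
The first with room is storage unit 3.

3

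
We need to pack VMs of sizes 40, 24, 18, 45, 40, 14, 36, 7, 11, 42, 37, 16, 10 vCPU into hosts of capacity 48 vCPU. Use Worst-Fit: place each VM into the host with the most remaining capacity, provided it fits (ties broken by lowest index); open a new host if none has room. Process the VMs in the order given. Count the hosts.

host 1: place 40 vCPU, 8 vCPU left
host 2: place 24 vCPU, 24 vCPU left
host 2: place 18 vCPU, 6 vCPU left
host 3: place 45 vCPU, 3 vCPU left
host 4: place 40 vCPU, 8 vCPU left
host 5: place 14 vCPU, 34 vCPU left
host 6: place 36 vCPU, 12 vCPU left
host 5: place 7 vCPU, 27 vCPU left
host 5: place 11 vCPU, 16 vCPU left
host 7: place 42 vCPU, 6 vCPU left
host 8: place 37 vCPU, 11 vCPU left
host 5: place 16 vCPU, 0 vCPU left
host 6: place 10 vCPU, 2 vCPU left
Final hosts: [40] [24,18] [45] [40] [14,7,11,16] [36,10] [42] [37].

8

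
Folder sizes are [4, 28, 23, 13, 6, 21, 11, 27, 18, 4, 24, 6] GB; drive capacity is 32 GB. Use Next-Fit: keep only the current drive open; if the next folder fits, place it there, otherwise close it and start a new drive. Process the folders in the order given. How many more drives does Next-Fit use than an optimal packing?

Next-Fit: [4,28] [23] [13,6] [21,11] [27] [18,4] [24,6] → 7 drives.
Total size 185 GB; any packing needs at least ⌈185/32⌉ = 6 drives.
An optimal packing achieves that bound: [28,4] [27,4] [24,6] [23,6] [21,11] [18,13] → 6 drives.
Excess: 7 − 6 = 1.

1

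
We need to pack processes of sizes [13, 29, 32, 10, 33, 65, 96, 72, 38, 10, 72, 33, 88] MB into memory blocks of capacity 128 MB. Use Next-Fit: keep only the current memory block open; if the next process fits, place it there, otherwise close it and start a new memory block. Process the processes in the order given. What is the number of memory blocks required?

13 MB → memory block 1 (remaining 115 MB)
29 MB → memory block 1 (remaining 86 MB)
32 MB → memory block 1 (remaining 54 MB)
10 MB → memory block 1 (remaining 44 MB)
33 MB → memory block 1 (remaining 11 MB)
65 MB → memory block 2 (remaining 63 MB)
96 MB → memory block 3 (remaining 32 MB)
72 MB → memory block 4 (remaining 56 MB)
38 MB → memory block 4 (remaining 18 MB)
10 MB → memory block 4 (remaining 8 MB)
72 MB → memory block 5 (remaining 56 MB)
33 MB → memory block 5 (remaining 23 MB)
88 MB → memory block 6 (remaining 40 MB)

6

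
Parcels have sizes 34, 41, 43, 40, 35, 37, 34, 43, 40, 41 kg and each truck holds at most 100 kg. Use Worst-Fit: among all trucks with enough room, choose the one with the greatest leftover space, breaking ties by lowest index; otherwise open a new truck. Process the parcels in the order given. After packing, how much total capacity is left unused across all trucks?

112

34 kg → truck 1 (remaining 66 kg)
41 kg → truck 1 (remaining 25 kg)
43 kg → truck 2 (remaining 57 kg)
40 kg → truck 2 (remaining 17 kg)
35 kg → truck 3 (remaining 65 kg)
37 kg → truck 3 (remaining 28 kg)
34 kg → truck 4 (remaining 66 kg)
43 kg → truck 4 (remaining 23 kg)
40 kg → truck 5 (remaining 60 kg)
41 kg → truck 5 (remaining 19 kg)
5 trucks × 100 kg = 500 kg; used 388 kg; unused 112 kg.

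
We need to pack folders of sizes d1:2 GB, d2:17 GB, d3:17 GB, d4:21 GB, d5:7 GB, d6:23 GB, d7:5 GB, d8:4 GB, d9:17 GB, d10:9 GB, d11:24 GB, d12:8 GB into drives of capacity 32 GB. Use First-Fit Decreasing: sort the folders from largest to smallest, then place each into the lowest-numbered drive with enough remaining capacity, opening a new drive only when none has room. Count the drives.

6

Sorted descending: 24, 23, 21, 17, 17, 17, 9, 8, 7, 5, 4, 2.
24 GB → drive 1 (remaining 8 GB)
23 GB → drive 2 (remaining 9 GB)
21 GB → drive 3 (remaining 11 GB)
17 GB → drive 4 (remaining 15 GB)
17 GB → drive 5 (remaining 15 GB)
17 GB → drive 6 (remaining 15 GB)
9 GB → drive 2 (remaining 0 GB)
8 GB → drive 1 (remaining 0 GB)
7 GB → drive 3 (remaining 4 GB)
5 GB → drive 4 (remaining 10 GB)
4 GB → drive 3 (remaining 0 GB)
2 GB → drive 4 (remaining 8 GB)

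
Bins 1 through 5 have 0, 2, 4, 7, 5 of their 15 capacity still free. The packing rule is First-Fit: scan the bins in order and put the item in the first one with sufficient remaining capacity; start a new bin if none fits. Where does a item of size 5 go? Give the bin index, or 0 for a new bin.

4

Bins with room: bin 4 (7), bin 5 (5).
The first with room is bin 4.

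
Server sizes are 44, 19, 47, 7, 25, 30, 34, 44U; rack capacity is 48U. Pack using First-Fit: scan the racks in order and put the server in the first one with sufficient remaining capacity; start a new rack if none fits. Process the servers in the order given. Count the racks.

Put 44U in rack 1; 4U remain.
Put 19U in rack 2; 29U remain.
Put 47U in rack 3; 1U remain.
Put 7U in rack 2; 22U remain.
Put 25U in rack 4; 23U remain.
Put 30U in rack 5; 18U remain.
Put 34U in rack 6; 14U remain.
Put 44U in rack 7; 4U remain.

7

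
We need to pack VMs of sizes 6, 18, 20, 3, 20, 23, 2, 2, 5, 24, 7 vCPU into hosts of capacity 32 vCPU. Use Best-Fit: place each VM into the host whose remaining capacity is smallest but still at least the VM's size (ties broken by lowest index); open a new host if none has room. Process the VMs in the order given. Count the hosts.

Put 6 vCPU in host 1; 26 vCPU remain.
Put 18 vCPU in host 1; 8 vCPU remain.
Put 20 vCPU in host 2; 12 vCPU remain.
Put 3 vCPU in host 1; 5 vCPU remain.
Put 20 vCPU in host 3; 12 vCPU remain.
Put 23 vCPU in host 4; 9 vCPU remain.
Put 2 vCPU in host 1; 3 vCPU remain.
Put 2 vCPU in host 1; 1 vCPU remain.
Put 5 vCPU in host 4; 4 vCPU remain.
Put 24 vCPU in host 5; 8 vCPU remain.
Put 7 vCPU in host 5; 1 vCPU remain.

5 hosts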